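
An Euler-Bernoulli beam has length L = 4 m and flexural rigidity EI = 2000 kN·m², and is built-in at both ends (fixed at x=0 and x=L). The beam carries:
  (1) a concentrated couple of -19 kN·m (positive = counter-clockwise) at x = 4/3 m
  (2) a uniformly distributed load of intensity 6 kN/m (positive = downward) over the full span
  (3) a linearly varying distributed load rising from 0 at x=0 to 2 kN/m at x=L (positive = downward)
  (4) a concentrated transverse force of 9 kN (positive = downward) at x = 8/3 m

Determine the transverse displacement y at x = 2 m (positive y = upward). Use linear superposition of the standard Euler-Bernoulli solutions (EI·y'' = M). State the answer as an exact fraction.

y(2) = -1/180 m

Load 1 — applied couple M₀=-19 kN·m at a=4/3 m (b=L-a=8/3):
  y_1 = (R_Ax³/6 - M_Ax²/2 - M₀(x-a)²/2)/EI  [x>a] with R_A=-19/3, M_A=0 = ((-19/3)·2³/6 - 0·2²/2 - (-19)·(2-(4/3))²/2)/2000 = -19/9000 m
Load 2 — uniform load w=6 kN/m over full span:
  y_2 = -wx²(L-x)²/(24EI) = -6·2²·(4-2)²/(24·2000) = -1/500 m
Load 3 — triangular load w₀=2 kN/m (0→w₀ over full span):
  y_3 = -w₀x²(L-x)²(x+2L)/(120LEI) = -2·2²·(4-2)²·(2+2·4)/(120·4·2000) = -1/3000 m
Load 4 — point force P=9 kN at a=8/3 m (b=L-a=4/3):
  y_4 = -Pb²x²(3aL-(3a+b)x)/(6L³EI)  [x≤a] = -9·(4/3)²·2²·(3·(8/3)·4-(3·(8/3)+(4/3))·2)/(6·4³·2000) = -1/900 m
Superposition: y = Σ y_i = -1/180 m ≈ -0.005556 m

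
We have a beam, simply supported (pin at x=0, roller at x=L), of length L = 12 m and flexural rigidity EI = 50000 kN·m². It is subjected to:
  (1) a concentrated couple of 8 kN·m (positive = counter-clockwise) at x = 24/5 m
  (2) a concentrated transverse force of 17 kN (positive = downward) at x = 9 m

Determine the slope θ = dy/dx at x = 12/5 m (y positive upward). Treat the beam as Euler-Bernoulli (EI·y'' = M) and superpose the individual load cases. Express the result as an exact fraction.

θ(12/5) = -16037/10000000 rad

Load 1 — applied couple M₀=8 kN·m at a=24/5 m (b=L-a=36/5):
  θ_1 = (M₀x²/(2L)+C₁)/EI  [x≤a] with C₁=M₀(3b²-L²)/(6L)=32/25 = (8·(12/5)²/(2·12)+(32/25))/50000 = 1/15625 rad
Load 2 — point force P=17 kN at a=9 m (b=L-a=3):
  θ_2 = -Pb(L²-b²-3x²)/(6LEI)  [x≤a] = -17·3·(12²-3²-3·(12/5)²)/(6·12·50000) = -16677/10000000 rad
Superposition: θ = Σ θ_i = -16037/10000000 rad ≈ -0.001604 rad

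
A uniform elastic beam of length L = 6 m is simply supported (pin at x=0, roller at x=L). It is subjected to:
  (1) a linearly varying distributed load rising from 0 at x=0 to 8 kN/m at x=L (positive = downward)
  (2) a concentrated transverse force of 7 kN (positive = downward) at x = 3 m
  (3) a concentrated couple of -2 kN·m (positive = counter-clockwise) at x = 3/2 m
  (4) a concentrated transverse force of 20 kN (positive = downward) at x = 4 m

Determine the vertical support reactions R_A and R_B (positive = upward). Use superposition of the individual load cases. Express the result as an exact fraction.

R_A = 107/6 kN, R_B = 199/6 kN

Load 1 — triangular load w₀=8 kN/m (0→w₀ over full span):
  R_A = w₀L/6 = 8·6/6 = 8 kN
  R_B = w₀L/3 = 8·6/3 = 16 kN
Load 2 — point force P=7 kN at a=3 m (b=L-a=3):
  R_A = Pb/L = 7·3/6 = 7/2 kN
  R_B = Pa/L = 7·3/6 = 7/2 kN
Load 3 — applied couple M₀=-2 kN·m at a=3/2 m (b=L-a=9/2):
  R_A = M₀/L = (-2)/6 = -1/3 kN
  R_B = -M₀/L = -(-2)/6 = 1/3 kN
Load 4 — point force P=20 kN at a=4 m (b=L-a=2):
  R_A = Pb/L = 20·2/6 = 20/3 kN
  R_B = Pa/L = 20·4/6 = 40/3 kN
Superposition: R_A = 107/6 kN, R_B = 199/6 kN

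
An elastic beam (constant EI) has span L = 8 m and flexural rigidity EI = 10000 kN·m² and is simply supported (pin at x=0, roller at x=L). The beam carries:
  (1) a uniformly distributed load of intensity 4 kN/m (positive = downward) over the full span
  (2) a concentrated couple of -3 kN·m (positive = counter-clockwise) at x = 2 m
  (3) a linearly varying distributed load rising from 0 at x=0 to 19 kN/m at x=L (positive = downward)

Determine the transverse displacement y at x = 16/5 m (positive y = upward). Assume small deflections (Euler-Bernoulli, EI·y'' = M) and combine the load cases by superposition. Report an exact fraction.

y(16/5) = -16064873/234375000 m

Load 1 — uniform load w=4 kN/m over full span:
  y_1 = -wx(L³-2Lx²+x³)/(24EI) = -4·(16/5)·(8³-2·8·(16/5)²+(16/5)³)/(24·10000) = -7936/390625 m
Load 2 — applied couple M₀=-3 kN·m at a=2 m (b=L-a=6):
  y_2 = (M₀x³/(6L)-M₀(x-a)²/2+C₁x)/EI  [x>a] with C₁=M₀(3b²-L²)/(6L)=-11/4 = ((-3)·(16/5)³/(6·8)-(-3)·((16/5)-2)²/2+(-11/4)·(16/5))/10000 = -543/625000 m
Load 3 — triangular load w₀=19 kN/m (0→w₀ over full span):
  y_3 = -w₀x(7L⁴-10L²x²+3x⁴)/(360LEI) = -19·(16/5)·(7·8⁴-10·8²·(16/5)²+3·(16/5)⁴)/(360·8·10000) = -1387456/29296875 m
Superposition: y = Σ y_i = -16064873/234375000 m ≈ -0.068543 m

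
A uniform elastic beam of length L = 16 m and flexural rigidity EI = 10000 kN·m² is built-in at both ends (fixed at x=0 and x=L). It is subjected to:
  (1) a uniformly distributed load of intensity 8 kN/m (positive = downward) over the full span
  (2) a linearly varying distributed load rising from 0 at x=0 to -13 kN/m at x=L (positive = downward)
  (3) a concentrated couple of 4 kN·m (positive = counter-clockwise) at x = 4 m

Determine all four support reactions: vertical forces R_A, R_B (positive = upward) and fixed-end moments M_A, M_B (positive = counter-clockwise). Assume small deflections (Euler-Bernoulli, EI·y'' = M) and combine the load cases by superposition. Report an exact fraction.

R_A = 5293/160 kN, M_A = 3539/60 kN·m, R_B = -1453/160 kN, M_B = -181/60 kN·m

Load 1 — uniform load w=8 kN/m over full span:
  R_A = wL/2 = 8·16/2 = 64 kN
  M_A = wL²/12 = 8·16²/12 = 512/3 kN·m
  R_B = wL/2 = 8·16/2 = 64 kN
  M_B = -wL²/12 = -8·16²/12 = -512/3 kN·m
Load 2 — triangular load w₀=-13 kN/m (0→w₀ over full span):
  R_A = 3w₀L/20 = 3·(-13)·16/20 = -156/5 kN
  M_A = w₀L²/30 = (-13)·16²/30 = -1664/15 kN·m
  R_B = 7w₀L/20 = 7·(-13)·16/20 = -364/5 kN
  M_B = -w₀L²/20 = -(-13)·16²/20 = 832/5 kN·m
Load 3 — applied couple M₀=4 kN·m at a=4 m (b=L-a=12):
  R_A = 6M₀ab/L³ = 6·4·4·12/16³ = 9/32 kN
  M_A = M₀b(2a-b)/L² = 4·12·(2·4-12)/16² = -3/4 kN·m
  R_B = -6M₀ab/L³ = -6·4·4·12/16³ = -9/32 kN
  M_B = M₀a(2b-a)/L² = 4·4·(2·12-4)/16² = 5/4 kN·m
Superposition: R_A = 5293/160 kN, M_A = 3539/60 kN·m, R_B = -1453/160 kN, M_B = -181/60 kN·m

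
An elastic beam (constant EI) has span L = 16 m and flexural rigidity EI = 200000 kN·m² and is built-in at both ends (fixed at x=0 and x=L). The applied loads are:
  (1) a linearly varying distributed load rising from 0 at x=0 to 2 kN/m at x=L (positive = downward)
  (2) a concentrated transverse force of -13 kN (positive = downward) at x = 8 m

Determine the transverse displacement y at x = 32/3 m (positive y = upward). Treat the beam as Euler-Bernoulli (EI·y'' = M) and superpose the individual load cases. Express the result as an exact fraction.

y(32/3) = 3508/11390625 m

Load 1 — triangular load w₀=2 kN/m (0→w₀ over full span):
  y_1 = -w₀x²(L-x)²(x+2L)/(120LEI) = -2·(32/3)²·(16-(32/3))²·((32/3)+2·16)/(120·16·200000) = -8192/11390625 m
Load 2 — point force P=-13 kN at a=8 m (b=L-a=8):
  y_2 = -Pa²(L-x)²(3bL-(3b+a)(L-x))/(6L³EI)  [x>a] = -(-13)·8²·(16-(32/3))²·(3·8·16-(3·8+8)·(16-(32/3)))/(6·16³·200000) = 52/50625 m
Superposition: y = Σ y_i = 3508/11390625 m ≈ 0.000308 m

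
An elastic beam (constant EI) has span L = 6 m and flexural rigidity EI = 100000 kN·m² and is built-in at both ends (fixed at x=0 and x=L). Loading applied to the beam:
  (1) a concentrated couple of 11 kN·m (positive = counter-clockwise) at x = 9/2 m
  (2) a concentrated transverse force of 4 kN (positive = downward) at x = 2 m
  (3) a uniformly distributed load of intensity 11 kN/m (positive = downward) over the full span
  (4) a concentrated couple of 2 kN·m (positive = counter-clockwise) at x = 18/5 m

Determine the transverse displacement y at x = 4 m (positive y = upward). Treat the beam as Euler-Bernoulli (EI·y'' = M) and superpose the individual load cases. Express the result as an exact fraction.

y(4) = -150523/405000000 m

Load 1 — applied couple M₀=11 kN·m at a=9/2 m (b=L-a=3/2):
  y_1 = (R_Ax³/6 - M_Ax²/2)/EI  [x≤a] with R_A=33/16, M_A=55/16 = ((33/16)·4³/6 - (55/16)·4²/2)/100000 = -11/200000 m
Load 2 — point force P=4 kN at a=2 m (b=L-a=4):
  y_2 = -Pa²(L-x)²(3bL-(3b+a)(L-x))/(6L³EI)  [x>a] = -4·2²·(6-4)²·(3·4·6-(3·4+2)·(6-4))/(6·6³·100000) = -11/506250 m
Load 3 — uniform load w=11 kN/m over full span:
  y_3 = -wx²(L-x)²/(24EI) = -11·4²·(6-4)²/(24·100000) = -11/37500 m
Load 4 — applied couple M₀=2 kN·m at a=18/5 m (b=L-a=12/5):
  y_4 = (R_Ax³/6 - M_Ax²/2 - M₀(x-a)²/2)/EI  [x>a] with R_A=12/25, M_A=16/25 = ((12/25)·4³/6 - (16/25)·4²/2 - 2·(4-(18/5))²/2)/100000 = -1/625000 m
Superposition: y = Σ y_i = -150523/405000000 m ≈ -0.000372 m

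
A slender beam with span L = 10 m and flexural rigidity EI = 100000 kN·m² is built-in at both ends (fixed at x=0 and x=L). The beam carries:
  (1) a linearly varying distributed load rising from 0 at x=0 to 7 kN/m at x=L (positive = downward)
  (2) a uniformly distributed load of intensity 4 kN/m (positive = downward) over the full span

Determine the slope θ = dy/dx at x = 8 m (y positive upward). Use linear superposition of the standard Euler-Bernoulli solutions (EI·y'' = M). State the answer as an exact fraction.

Load 1 — triangular load w₀=7 kN/m (0→w₀ over full span):
  θ_1 = -w₀(2x(L-x)(L-2x)(x+2L)+x²(L-x)²)/(120LEI) = -7·(2·8·(10-8)·(10-2·8)·(8+2·10)+8²·(10-8)²)/(120·10·100000) = 14/46875 rad
Load 2 — uniform load w=4 kN/m over full span:
  θ_2 = -wx(L-x)(L-2x)/(12EI) = -4·8·(10-8)·(10-2·8)/(12·100000) = 1/3125 rad
Superposition: θ = Σ θ_i = 29/46875 rad ≈ 0.000619 rad

θ(8) = 29/46875 rad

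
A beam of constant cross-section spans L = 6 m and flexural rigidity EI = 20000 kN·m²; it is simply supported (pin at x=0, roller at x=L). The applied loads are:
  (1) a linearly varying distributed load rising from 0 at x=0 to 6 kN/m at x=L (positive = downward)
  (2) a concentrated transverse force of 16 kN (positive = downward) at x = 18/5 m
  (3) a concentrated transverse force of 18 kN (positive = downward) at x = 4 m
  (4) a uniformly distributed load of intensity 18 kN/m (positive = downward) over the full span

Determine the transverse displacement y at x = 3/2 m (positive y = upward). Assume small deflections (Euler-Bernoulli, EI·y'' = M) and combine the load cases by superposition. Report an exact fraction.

Load 1 — triangular load w₀=6 kN/m (0→w₀ over full span):
  y_1 = -w₀x(7L⁴-10L²x²+3x⁴)/(360LEI) = -6·(3/2)·(7·6⁴-10·6²·(3/2)²+3·(3/2)⁴)/(360·6·20000) = -8829/5120000 m
Load 2 — point force P=16 kN at a=18/5 m (b=L-a=12/5):
  y_2 = -Pbx(L²-b²-x²)/(6LEI)  [x≤a] = -16·(12/5)·(3/2)·(6²-(12/5)²-(3/2)²)/(6·6·20000) = -2799/1250000 m
Load 3 — point force P=18 kN at a=4 m (b=L-a=2):
  y_3 = -Pbx(L²-b²-x²)/(6LEI)  [x≤a] = -18·2·(3/2)·(6²-2²-(3/2)²)/(6·6·20000) = -357/160000 m
Load 4 — uniform load w=18 kN/m over full span:
  y_4 = -wx(L³-2Lx²+x³)/(24EI) = -18·(3/2)·(6³-2·6·(3/2)²+(3/2)³)/(24·20000) = -13851/1280000 m
Superposition: y = Σ y_i = -10890213/640000000 m ≈ -0.017016 m

y(3/2) = -10890213/640000000 m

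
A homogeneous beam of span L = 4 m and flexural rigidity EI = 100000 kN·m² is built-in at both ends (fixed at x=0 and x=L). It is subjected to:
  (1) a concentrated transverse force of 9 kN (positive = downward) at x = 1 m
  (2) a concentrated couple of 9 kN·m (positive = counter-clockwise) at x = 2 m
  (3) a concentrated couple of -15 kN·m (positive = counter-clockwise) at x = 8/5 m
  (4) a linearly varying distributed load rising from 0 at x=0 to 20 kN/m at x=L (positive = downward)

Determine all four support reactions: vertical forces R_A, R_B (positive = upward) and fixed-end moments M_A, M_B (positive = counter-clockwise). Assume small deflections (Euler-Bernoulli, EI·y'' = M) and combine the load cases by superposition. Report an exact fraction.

Load 1 — point force P=9 kN at a=1 m (b=L-a=3):
  R_A = Pb²(3a+b)/L³ = 9·3²·(3·1+3)/4³ = 243/32 kN
  M_A = Pab²/L² = 9·1·3²/4² = 81/16 kN·m
  R_B = Pa²(a+3b)/L³ = 9·1²·(1+3·3)/4³ = 45/32 kN
  M_B = -Pa²b/L² = -9·1²·3/4² = -27/16 kN·m
Load 2 — applied couple M₀=9 kN·m at a=2 m (b=L-a=2):
  R_A = 6M₀ab/L³ = 6·9·2·2/4³ = 27/8 kN
  M_A = M₀b(2a-b)/L² = 9·2·(2·2-2)/4² = 9/4 kN·m
  R_B = -6M₀ab/L³ = -6·9·2·2/4³ = -27/8 kN
  M_B = M₀a(2b-a)/L² = 9·2·(2·2-2)/4² = 9/4 kN·m
Load 3 — applied couple M₀=-15 kN·m at a=8/5 m (b=L-a=12/5):
  R_A = 6M₀ab/L³ = 6·(-15)·(8/5)·(12/5)/4³ = -27/5 kN
  M_A = M₀b(2a-b)/L² = (-15)·(12/5)·(2·(8/5)-(12/5))/4² = -9/5 kN·m
  R_B = -6M₀ab/L³ = -6·(-15)·(8/5)·(12/5)/4³ = 27/5 kN
  M_B = M₀a(2b-a)/L² = (-15)·(8/5)·(2·(12/5)-(8/5))/4² = -24/5 kN·m
Load 4 — triangular load w₀=20 kN/m (0→w₀ over full span):
  R_A = 3w₀L/20 = 3·20·4/20 = 12 kN
  M_A = w₀L²/30 = 20·4²/30 = 32/3 kN·m
  R_B = 7w₀L/20 = 7·20·4/20 = 28 kN
  M_B = -w₀L²/20 = -20·4²/20 = -16 kN·m
Superposition: R_A = 2811/160 kN, M_A = 3883/240 kN·m, R_B = 5029/160 kN, M_B = -1619/80 kN·m

R_A = 2811/160 kN, M_A = 3883/240 kN·m, R_B = 5029/160 kN, M_B = -1619/80 kN·m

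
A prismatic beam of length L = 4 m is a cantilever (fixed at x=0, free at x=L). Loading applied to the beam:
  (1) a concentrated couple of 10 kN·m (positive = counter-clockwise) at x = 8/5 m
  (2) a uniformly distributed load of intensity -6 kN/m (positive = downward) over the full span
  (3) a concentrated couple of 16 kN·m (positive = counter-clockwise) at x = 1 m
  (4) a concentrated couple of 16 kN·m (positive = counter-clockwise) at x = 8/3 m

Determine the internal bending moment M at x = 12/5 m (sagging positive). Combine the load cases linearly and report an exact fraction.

M(12/5) = 592/25 kN·m

Load 1 — applied couple M₀=10 kN·m at a=8/5 m (b=L-a=12/5):
  M_1 = 0  [x>a] = 0 kN·m
Load 2 — uniform load w=-6 kN/m over full span:
  M_2 = -w(L-x)²/2 = -(-6)·(4-(12/5))²/2 = 192/25 kN·m
Load 3 — applied couple M₀=16 kN·m at a=1 m (b=L-a=3):
  M_3 = 0  [x>a] = 0 kN·m
Load 4 — applied couple M₀=16 kN·m at a=8/3 m (b=L-a=4/3):
  M_4 = M₀  [x≤a] = 16 = 16 kN·m
Superposition: M = Σ M_i = 592/25 kN·m ≈ 23.680000 kN·m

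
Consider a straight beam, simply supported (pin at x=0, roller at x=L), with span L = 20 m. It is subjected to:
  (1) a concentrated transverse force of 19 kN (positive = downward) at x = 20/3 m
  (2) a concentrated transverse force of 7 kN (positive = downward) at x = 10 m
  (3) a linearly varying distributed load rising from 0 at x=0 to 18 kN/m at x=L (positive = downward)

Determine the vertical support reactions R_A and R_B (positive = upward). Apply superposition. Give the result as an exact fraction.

Load 1 — point force P=19 kN at a=20/3 m (b=L-a=40/3):
  R_A = Pb/L = 19·(40/3)/20 = 38/3 kN
  R_B = Pa/L = 19·(20/3)/20 = 19/3 kN
Load 2 — point force P=7 kN at a=10 m (b=L-a=10):
  R_A = Pb/L = 7·10/20 = 7/2 kN
  R_B = Pa/L = 7·10/20 = 7/2 kN
Load 3 — triangular load w₀=18 kN/m (0→w₀ over full span):
  R_A = w₀L/6 = 18·20/6 = 60 kN
  R_B = w₀L/3 = 18·20/3 = 120 kN
Superposition: R_A = 457/6 kN, R_B = 779/6 kN

R_A = 457/6 kN, R_B = 779/6 kN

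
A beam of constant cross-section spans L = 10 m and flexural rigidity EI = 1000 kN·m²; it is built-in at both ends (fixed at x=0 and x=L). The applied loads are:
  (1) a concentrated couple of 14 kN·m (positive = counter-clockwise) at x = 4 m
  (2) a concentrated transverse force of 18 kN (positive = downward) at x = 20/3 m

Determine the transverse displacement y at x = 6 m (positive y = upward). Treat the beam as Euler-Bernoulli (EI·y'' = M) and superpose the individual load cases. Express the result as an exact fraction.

Load 1 — applied couple M₀=14 kN·m at a=4 m (b=L-a=6):
  y_1 = (R_Ax³/6 - M_Ax²/2 - M₀(x-a)²/2)/EI  [x>a] with R_A=252/125, M_A=42/25 = ((252/125)·6³/6 - (42/25)·6²/2 - 14·(6-4)²/2)/1000 = 224/15625 m
Load 2 — point force P=18 kN at a=20/3 m (b=L-a=10/3):
  y_2 = -Pb²x²(3aL-(3a+b)x)/(6L³EI)  [x≤a] = -18·(10/3)²·6²·(3·(20/3)·10-(3·(20/3)+(10/3))·6)/(6·10³·1000) = -9/125 m
Superposition: y = Σ y_i = -901/15625 m ≈ -0.057664 m

y(6) = -901/15625 m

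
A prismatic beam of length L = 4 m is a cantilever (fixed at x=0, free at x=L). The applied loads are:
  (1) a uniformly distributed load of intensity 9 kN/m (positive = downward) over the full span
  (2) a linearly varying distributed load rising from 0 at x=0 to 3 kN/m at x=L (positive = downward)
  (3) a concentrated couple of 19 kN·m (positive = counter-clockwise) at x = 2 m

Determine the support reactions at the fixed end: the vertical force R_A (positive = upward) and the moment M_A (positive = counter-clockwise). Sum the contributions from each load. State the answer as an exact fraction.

Load 1 — uniform load w=9 kN/m over full span:
  R_A = wL = 9·4 = 36 kN
  M_A = wL²/2 = 9·4²/2 = 72 kN·m
Load 2 — triangular load w₀=3 kN/m (0→w₀ over full span):
  R_A = w₀L/2 = 3·4/2 = 6 kN
  M_A = w₀L²/3 = 3·4²/3 = 16 kN·m
Load 3 — applied couple M₀=19 kN·m at a=2 m (b=L-a=2):
  R_A = 0 kN
  M_A = -M₀ = -19 kN·m
Superposition: R_A = 42 kN, M_A = 69 kN·m

R_A = 42 kN, M_A = 69 kN·m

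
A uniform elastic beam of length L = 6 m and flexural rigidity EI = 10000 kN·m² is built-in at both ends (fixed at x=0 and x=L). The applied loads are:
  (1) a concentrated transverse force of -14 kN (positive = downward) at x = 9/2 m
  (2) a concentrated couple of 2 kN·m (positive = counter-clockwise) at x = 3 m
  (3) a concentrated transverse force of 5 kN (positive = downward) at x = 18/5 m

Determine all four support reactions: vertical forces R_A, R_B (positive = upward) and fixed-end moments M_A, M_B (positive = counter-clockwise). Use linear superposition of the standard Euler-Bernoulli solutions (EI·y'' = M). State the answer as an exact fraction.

Load 1 — point force P=-14 kN at a=9/2 m (b=L-a=3/2):
  R_A = Pb²(3a+b)/L³ = (-14)·(3/2)²·(3·(9/2)+(3/2))/6³ = -35/16 kN
  M_A = Pab²/L² = (-14)·(9/2)·(3/2)²/6² = -63/16 kN·m
  R_B = Pa²(a+3b)/L³ = (-14)·(9/2)²·((9/2)+3·(3/2))/6³ = -189/16 kN
  M_B = -Pa²b/L² = -(-14)·(9/2)²·(3/2)/6² = 189/16 kN·m
Load 2 — applied couple M₀=2 kN·m at a=3 m (b=L-a=3):
  R_A = 6M₀ab/L³ = 6·2·3·3/6³ = 1/2 kN
  M_A = M₀b(2a-b)/L² = 2·3·(2·3-3)/6² = 1/2 kN·m
  R_B = -6M₀ab/L³ = -6·2·3·3/6³ = -1/2 kN
  M_B = M₀a(2b-a)/L² = 2·3·(2·3-3)/6² = 1/2 kN·m
Load 3 — point force P=5 kN at a=18/5 m (b=L-a=12/5):
  R_A = Pb²(3a+b)/L³ = 5·(12/5)²·(3·(18/5)+(12/5))/6³ = 44/25 kN
  M_A = Pab²/L² = 5·(18/5)·(12/5)²/6² = 72/25 kN·m
  R_B = Pa²(a+3b)/L³ = 5·(18/5)²·((18/5)+3·(12/5))/6³ = 81/25 kN
  M_B = -Pa²b/L² = -5·(18/5)²·(12/5)/6² = -108/25 kN·m
Superposition: R_A = 29/400 kN, M_A = -223/400 kN·m, R_B = -3629/400 kN, M_B = 3197/400 kN·m

R_A = 29/400 kN, M_A = -223/400 kN·m, R_B = -3629/400 kN, M_B = 3197/400 kN·m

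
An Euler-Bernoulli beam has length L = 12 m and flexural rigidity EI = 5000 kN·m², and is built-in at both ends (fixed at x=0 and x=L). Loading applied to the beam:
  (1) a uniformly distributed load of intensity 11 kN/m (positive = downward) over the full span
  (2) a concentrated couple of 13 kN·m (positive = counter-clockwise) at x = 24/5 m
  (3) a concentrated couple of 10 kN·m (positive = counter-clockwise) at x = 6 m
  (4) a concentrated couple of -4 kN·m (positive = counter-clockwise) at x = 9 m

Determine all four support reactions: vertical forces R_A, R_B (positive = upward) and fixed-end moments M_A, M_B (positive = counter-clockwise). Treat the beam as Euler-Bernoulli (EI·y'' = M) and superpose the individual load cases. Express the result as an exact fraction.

R_A = 13687/200 kN, M_A = 13481/100 kN·m, R_B = 12713/200 kN, M_B = -12459/100 kN·m

Load 1 — uniform load w=11 kN/m over full span:
  R_A = wL/2 = 11·12/2 = 66 kN
  M_A = wL²/12 = 11·12²/12 = 132 kN·m
  R_B = wL/2 = 11·12/2 = 66 kN
  M_B = -wL²/12 = -11·12²/12 = -132 kN·m
Load 2 — applied couple M₀=13 kN·m at a=24/5 m (b=L-a=36/5):
  R_A = 6M₀ab/L³ = 6·13·(24/5)·(36/5)/12³ = 39/25 kN
  M_A = M₀b(2a-b)/L² = 13·(36/5)·(2·(24/5)-(36/5))/12² = 39/25 kN·m
  R_B = -6M₀ab/L³ = -6·13·(24/5)·(36/5)/12³ = -39/25 kN
  M_B = M₀a(2b-a)/L² = 13·(24/5)·(2·(36/5)-(24/5))/12² = 104/25 kN·m
Load 3 — applied couple M₀=10 kN·m at a=6 m (b=L-a=6):
  R_A = 6M₀ab/L³ = 6·10·6·6/12³ = 5/4 kN
  M_A = M₀b(2a-b)/L² = 10·6·(2·6-6)/12² = 5/2 kN·m
  R_B = -6M₀ab/L³ = -6·10·6·6/12³ = -5/4 kN
  M_B = M₀a(2b-a)/L² = 10·6·(2·6-6)/12² = 5/2 kN·m
Load 4 — applied couple M₀=-4 kN·m at a=9 m (b=L-a=3):
  R_A = 6M₀ab/L³ = 6·(-4)·9·3/12³ = -3/8 kN
  M_A = M₀b(2a-b)/L² = (-4)·3·(2·9-3)/12² = -5/4 kN·m
  R_B = -6M₀ab/L³ = -6·(-4)·9·3/12³ = 3/8 kN
  M_B = M₀a(2b-a)/L² = (-4)·9·(2·3-9)/12² = 3/4 kN·m
Superposition: R_A = 13687/200 kN, M_A = 13481/100 kN·m, R_B = 12713/200 kN, M_B = -12459/100 kN·m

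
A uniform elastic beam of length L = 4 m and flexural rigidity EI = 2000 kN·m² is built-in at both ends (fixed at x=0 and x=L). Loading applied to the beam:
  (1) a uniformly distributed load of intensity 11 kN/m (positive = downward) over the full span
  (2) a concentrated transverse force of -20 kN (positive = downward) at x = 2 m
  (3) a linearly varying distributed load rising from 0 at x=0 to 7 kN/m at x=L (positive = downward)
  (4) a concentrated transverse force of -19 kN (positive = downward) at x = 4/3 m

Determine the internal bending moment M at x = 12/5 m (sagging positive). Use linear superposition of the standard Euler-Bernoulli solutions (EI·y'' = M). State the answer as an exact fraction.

M(12/5) = 1742/3375 kN·m

Load 1 — uniform load w=11 kN/m over full span:
  M_1 = wLx/2 - wL²/12 - wx²/2 = 11·4·(12/5)/2 - 11·4²/12 - 11·(12/5)²/2 = 484/75 kN·m
Load 2 — point force P=-20 kN at a=2 m (b=L-a=2):
  M_2 = Pa²(a+3b)(L-x)/L³ - Pa²b/L²  [x>a] = (-20)·2²·(2+3·2)·(4-(12/5))/4³ - (-20)·2²·2/4² = -6 kN·m
Load 3 — triangular load w₀=7 kN/m (0→w₀ over full span):
  M_3 = 3w₀Lx/20 - w₀L²/30 - w₀x³/(6L) = 3·7·4·(12/5)/20 - 7·4²/30 - 7·(12/5)³/(6·4) = 868/375 kN·m
Load 4 — point force P=-19 kN at a=4/3 m (b=L-a=8/3):
  M_4 = Pa²(a+3b)(L-x)/L³ - Pa²b/L²  [x>a] = (-19)·(4/3)²·((4/3)+3·(8/3))·(4-(12/5))/4³ - (-19)·(4/3)²·(8/3)/4² = -304/135 kN·m
Superposition: M = Σ M_i = 1742/3375 kN·m ≈ 0.516148 kN·m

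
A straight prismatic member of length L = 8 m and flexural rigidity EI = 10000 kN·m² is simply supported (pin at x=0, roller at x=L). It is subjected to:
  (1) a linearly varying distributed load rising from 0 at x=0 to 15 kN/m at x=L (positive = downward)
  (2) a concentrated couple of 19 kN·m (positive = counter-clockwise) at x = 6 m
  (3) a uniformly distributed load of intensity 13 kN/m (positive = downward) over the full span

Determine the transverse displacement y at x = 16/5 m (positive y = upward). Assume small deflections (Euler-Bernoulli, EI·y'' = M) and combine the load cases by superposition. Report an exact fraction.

Load 1 — triangular load w₀=15 kN/m (0→w₀ over full span):
  y_1 = -w₀x(7L⁴-10L²x²+3x⁴)/(360LEI) = -15·(16/5)·(7·8⁴-10·8²·(16/5)²+3·(16/5)⁴)/(360·8·10000) = -73024/1953125 m
Load 2 — applied couple M₀=19 kN·m at a=6 m (b=L-a=2):
  y_2 = (M₀x³/(6L)+C₁x)/EI  [x≤a] with C₁=M₀(3b²-L²)/(6L)=-247/12 = (19·(16/5)³/(6·8)+(-247/12)·(16/5))/10000 = -1653/312500 m
Load 3 — uniform load w=13 kN/m over full span:
  y_3 = -wx(L³-2Lx²+x³)/(24EI) = -13·(16/5)·(8³-2·8·(16/5)²+(16/5)³)/(24·10000) = -25792/390625 m
Superposition: y = Σ y_i = -849261/7812500 m ≈ -0.108705 m

y(16/5) = -849261/7812500 m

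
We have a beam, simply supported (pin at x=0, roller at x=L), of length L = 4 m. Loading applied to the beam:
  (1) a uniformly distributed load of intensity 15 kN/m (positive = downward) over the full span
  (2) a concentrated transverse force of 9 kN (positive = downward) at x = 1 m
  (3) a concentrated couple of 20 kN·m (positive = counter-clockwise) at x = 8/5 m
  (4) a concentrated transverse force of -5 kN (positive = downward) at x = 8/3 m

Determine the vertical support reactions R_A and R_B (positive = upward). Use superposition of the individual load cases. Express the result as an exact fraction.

R_A = 481/12 kN, R_B = 287/12 kN

Load 1 — uniform load w=15 kN/m over full span:
  R_A = wL/2 = 15·4/2 = 30 kN
  R_B = wL/2 = 15·4/2 = 30 kN
Load 2 — point force P=9 kN at a=1 m (b=L-a=3):
  R_A = Pb/L = 9·3/4 = 27/4 kN
  R_B = Pa/L = 9·1/4 = 9/4 kN
Load 3 — applied couple M₀=20 kN·m at a=8/5 m (b=L-a=12/5):
  R_A = M₀/L = 20/4 = 5 kN
  R_B = -M₀/L = -20/4 = -5 kN
Load 4 — point force P=-5 kN at a=8/3 m (b=L-a=4/3):
  R_A = Pb/L = (-5)·(4/3)/4 = -5/3 kN
  R_B = Pa/L = (-5)·(8/3)/4 = -10/3 kN
Superposition: R_A = 481/12 kN, R_B = 287/12 kN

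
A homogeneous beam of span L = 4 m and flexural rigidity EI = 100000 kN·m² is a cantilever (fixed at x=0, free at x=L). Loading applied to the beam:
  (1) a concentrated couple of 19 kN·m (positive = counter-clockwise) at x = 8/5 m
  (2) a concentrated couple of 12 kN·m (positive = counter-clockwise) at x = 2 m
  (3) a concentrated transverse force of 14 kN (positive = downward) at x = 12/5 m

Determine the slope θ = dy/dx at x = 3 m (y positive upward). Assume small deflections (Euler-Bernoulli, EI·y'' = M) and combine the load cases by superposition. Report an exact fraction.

Load 1 — applied couple M₀=19 kN·m at a=8/5 m (b=L-a=12/5):
  θ_1 = M₀a/EI  [x>a] = 19·(8/5)/100000 = 19/62500 rad
Load 2 — applied couple M₀=12 kN·m at a=2 m (b=L-a=2):
  θ_2 = M₀a/EI  [x>a] = 12·2/100000 = 3/12500 rad
Load 3 — point force P=14 kN at a=12/5 m (b=L-a=8/5):
  θ_3 = -Pa²/(2EI)  [x>a] = -14·(12/5)²/(2·100000) = -63/156250 rad
Superposition: θ = Σ θ_i = 11/78125 rad ≈ 0.000141 rad

θ(3) = 11/78125 rad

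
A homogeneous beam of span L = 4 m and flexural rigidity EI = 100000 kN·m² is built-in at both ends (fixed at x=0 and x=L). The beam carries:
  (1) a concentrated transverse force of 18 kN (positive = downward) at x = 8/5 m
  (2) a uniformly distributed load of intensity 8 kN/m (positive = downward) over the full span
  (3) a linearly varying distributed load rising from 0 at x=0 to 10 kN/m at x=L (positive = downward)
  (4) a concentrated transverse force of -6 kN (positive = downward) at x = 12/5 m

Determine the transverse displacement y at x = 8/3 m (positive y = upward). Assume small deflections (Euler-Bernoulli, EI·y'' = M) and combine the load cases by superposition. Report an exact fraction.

y(8/3) = -25994/284765625 m

Load 1 — point force P=18 kN at a=8/5 m (b=L-a=12/5):
  y_1 = -Pa²(L-x)²(3bL-(3b+a)(L-x))/(6L³EI)  [x>a] = -18·(8/5)²·(4-(8/3))²·(3·(12/5)·4-(3·(12/5)+(8/5))·(4-(8/3)))/(6·4³·100000) = -128/3515625 m
Load 2 — uniform load w=8 kN/m over full span:
  y_2 = -wx²(L-x)²/(24EI) = -8·(8/3)²·(4-(8/3))²/(24·100000) = -32/759375 m
Load 3 — triangular load w₀=10 kN/m (0→w₀ over full span):
  y_3 = -w₀x²(L-x)²(x+2L)/(120LEI) = -10·(8/3)²·(4-(8/3))²·((8/3)+2·4)/(120·4·100000) = -64/2278125 m
Load 4 — point force P=-6 kN at a=12/5 m (b=L-a=8/5):
  y_4 = -Pa²(L-x)²(3bL-(3b+a)(L-x))/(6L³EI)  [x>a] = -(-6)·(12/5)²·(4-(8/3))²·(3·(8/5)·4-(3·(8/5)+(12/5))·(4-(8/3)))/(6·4³·100000) = 6/390625 m
Superposition: y = Σ y_i = -25994/284765625 m ≈ -0.000091 m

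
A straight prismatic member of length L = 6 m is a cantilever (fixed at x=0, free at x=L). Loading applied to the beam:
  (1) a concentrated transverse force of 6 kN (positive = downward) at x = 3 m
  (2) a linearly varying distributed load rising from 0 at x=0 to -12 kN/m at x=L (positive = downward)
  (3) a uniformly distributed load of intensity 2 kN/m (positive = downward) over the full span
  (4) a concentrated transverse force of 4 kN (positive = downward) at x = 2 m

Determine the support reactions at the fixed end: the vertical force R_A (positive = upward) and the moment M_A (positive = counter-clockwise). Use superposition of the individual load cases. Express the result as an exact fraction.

R_A = -14 kN, M_A = -82 kN·m

Load 1 — point force P=6 kN at a=3 m (b=L-a=3):
  R_A = P = 6 kN
  M_A = Pa = 6·3 = 18 kN·m
Load 2 — triangular load w₀=-12 kN/m (0→w₀ over full span):
  R_A = w₀L/2 = (-12)·6/2 = -36 kN
  M_A = w₀L²/3 = (-12)·6²/3 = -144 kN·m
Load 3 — uniform load w=2 kN/m over full span:
  R_A = wL = 2·6 = 12 kN
  M_A = wL²/2 = 2·6²/2 = 36 kN·m
Load 4 — point force P=4 kN at a=2 m (b=L-a=4):
  R_A = P = 4 kN
  M_A = Pa = 4·2 = 8 kN·m
Superposition: R_A = -14 kN, M_A = -82 kN·m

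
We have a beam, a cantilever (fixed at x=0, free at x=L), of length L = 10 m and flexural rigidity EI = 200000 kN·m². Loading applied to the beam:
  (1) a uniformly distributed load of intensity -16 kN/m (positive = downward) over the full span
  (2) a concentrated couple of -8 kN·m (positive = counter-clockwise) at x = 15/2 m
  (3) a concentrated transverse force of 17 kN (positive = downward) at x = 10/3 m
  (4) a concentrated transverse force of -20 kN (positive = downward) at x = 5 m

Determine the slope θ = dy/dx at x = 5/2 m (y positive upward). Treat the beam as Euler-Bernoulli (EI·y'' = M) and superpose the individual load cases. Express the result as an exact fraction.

θ(5/2) = 2593/320000 rad

Load 1 — uniform load w=-16 kN/m over full span:
  θ_1 = -wx(x²-3Lx+3L²)/(6EI) = -(-16)·(5/2)·((5/2)²-3·10·(5/2)+3·10²)/(6·200000) = 37/4800 rad
Load 2 — applied couple M₀=-8 kN·m at a=15/2 m (b=L-a=5/2):
  θ_2 = M₀x/EI  [x≤a] = (-8)·(5/2)/200000 = -1/10000 rad
Load 3 — point force P=17 kN at a=10/3 m (b=L-a=20/3):
  θ_3 = -Px(2a-x)/(2EI)  [x≤a] = -17·(5/2)·(2·(10/3)-(5/2))/(2·200000) = -17/38400 rad
Load 4 — point force P=-20 kN at a=5 m (b=L-a=5):
  θ_4 = -Px(2a-x)/(2EI)  [x≤a] = -(-20)·(5/2)·(2·5-(5/2))/(2·200000) = 3/3200 rad
Superposition: θ = Σ θ_i = 2593/320000 rad ≈ 0.008103 rad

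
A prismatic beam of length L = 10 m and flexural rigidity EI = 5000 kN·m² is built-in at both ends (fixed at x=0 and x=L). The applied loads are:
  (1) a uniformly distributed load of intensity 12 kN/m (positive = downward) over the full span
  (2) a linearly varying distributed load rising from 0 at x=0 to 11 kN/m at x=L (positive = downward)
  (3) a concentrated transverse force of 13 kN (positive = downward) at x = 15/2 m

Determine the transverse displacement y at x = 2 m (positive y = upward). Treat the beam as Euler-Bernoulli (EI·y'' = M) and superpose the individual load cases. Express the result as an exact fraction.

y(2) = -226927/6000000 m

Load 1 — uniform load w=12 kN/m over full span:
  y_1 = -wx²(L-x)²/(24EI) = -12·2²·(10-2)²/(24·5000) = -16/625 m
Load 2 — triangular load w₀=11 kN/m (0→w₀ over full span):
  y_2 = -w₀x²(L-x)²(x+2L)/(120LEI) = -11·2²·(10-2)²·(2+2·10)/(120·10·5000) = -484/46875 m
Load 3 — point force P=13 kN at a=15/2 m (b=L-a=5/2):
  y_3 = -Pb²x²(3aL-(3a+b)x)/(6L³EI)  [x≤a] = -13·(5/2)²·2²·(3·(15/2)·10-(3·(15/2)+(5/2))·2)/(6·10³·5000) = -91/48000 m
Superposition: y = Σ y_i = -226927/6000000 m ≈ -0.037821 m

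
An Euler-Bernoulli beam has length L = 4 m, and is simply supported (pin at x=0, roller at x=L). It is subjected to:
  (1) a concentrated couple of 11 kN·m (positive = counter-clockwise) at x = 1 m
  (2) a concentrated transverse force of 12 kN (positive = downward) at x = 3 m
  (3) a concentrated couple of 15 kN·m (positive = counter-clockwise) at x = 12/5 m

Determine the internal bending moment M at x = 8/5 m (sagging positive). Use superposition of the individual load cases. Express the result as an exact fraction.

Load 1 — applied couple M₀=11 kN·m at a=1 m (b=L-a=3):
  M_1 = M₀x/L - M₀  [x>a] = 11·(8/5)/4 - 11 = -33/5 kN·m
Load 2 — point force P=12 kN at a=3 m (b=L-a=1):
  M_2 = Pbx/L  [x≤a] = 12·1·(8/5)/4 = 24/5 kN·m
Load 3 — applied couple M₀=15 kN·m at a=12/5 m (b=L-a=8/5):
  M_3 = M₀x/L  [x≤a] = 15·(8/5)/4 = 6 kN·m
Superposition: M = Σ M_i = 21/5 kN·m ≈ 4.200000 kN·m

M(8/5) = 21/5 kN·m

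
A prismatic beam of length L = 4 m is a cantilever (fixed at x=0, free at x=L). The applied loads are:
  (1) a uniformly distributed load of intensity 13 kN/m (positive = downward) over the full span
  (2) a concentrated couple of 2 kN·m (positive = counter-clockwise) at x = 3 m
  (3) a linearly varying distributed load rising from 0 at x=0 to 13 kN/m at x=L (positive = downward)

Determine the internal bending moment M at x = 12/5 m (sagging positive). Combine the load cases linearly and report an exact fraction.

Load 1 — uniform load w=13 kN/m over full span:
  M_1 = -w(L-x)²/2 = -13·(4-(12/5))²/2 = -416/25 kN·m
Load 2 — applied couple M₀=2 kN·m at a=3 m (b=L-a=1):
  M_2 = M₀  [x≤a] = 2 = 2 kN·m
Load 3 — triangular load w₀=13 kN/m (0→w₀ over full span):
  M_3 = w₀Lx/2 - w₀L²/3 - w₀x³/(6L) = 13·4·(12/5)/2 - 13·4²/3 - 13·(12/5)³/(6·4) = -5408/375 kN·m
Superposition: M = Σ M_i = -10898/375 kN·m ≈ -29.061333 kN·m

M(12/5) = -10898/375 kN·m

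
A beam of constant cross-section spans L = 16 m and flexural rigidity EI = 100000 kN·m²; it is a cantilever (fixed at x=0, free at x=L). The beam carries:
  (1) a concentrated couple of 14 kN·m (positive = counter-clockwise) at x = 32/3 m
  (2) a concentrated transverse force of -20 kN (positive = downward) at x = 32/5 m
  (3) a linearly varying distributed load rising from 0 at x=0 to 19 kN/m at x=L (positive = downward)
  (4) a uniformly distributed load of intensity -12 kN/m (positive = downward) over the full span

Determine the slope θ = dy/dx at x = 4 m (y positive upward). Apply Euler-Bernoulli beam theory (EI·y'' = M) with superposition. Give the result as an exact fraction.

θ(4) = -69/50000 rad

Load 1 — applied couple M₀=14 kN·m at a=32/3 m (b=L-a=16/3):
  θ_1 = M₀x/EI  [x≤a] = 14·4/100000 = 7/12500 rad
Load 2 — point force P=-20 kN at a=32/5 m (b=L-a=48/5):
  θ_2 = -Px(2a-x)/(2EI)  [x≤a] = -(-20)·4·(2·(32/5)-4)/(2·100000) = 11/3125 rad
Load 3 — triangular load w₀=19 kN/m (0→w₀ over full span):
  θ_3 = (w₀Lx²/4-w₀L²x/3-w₀x⁴/(24L))/EI = (19·16·4²/4-19·16²·4/3-19·4⁴/(24·16))/100000 = -2641/50000 rad
Load 4 — uniform load w=-12 kN/m over full span:
  θ_4 = -wx(x²-3Lx+3L²)/(6EI) = -(-12)·4·(4²-3·16·4+3·16²)/(6·100000) = 148/3125 rad
Superposition: θ = Σ θ_i = -69/50000 rad ≈ -0.001380 rad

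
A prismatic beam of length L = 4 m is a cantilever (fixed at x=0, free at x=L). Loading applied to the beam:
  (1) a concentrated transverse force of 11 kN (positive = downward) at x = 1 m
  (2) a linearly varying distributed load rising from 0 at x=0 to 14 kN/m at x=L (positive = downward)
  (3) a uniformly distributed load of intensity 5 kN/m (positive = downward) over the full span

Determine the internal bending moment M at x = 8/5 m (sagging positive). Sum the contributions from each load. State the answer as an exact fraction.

Load 1 — point force P=11 kN at a=1 m (b=L-a=3):
  M_1 = 0  [x>a] = 0 kN·m
Load 2 — triangular load w₀=14 kN/m (0→w₀ over full span):
  M_2 = w₀Lx/2 - w₀L²/3 - w₀x³/(6L) = 14·4·(8/5)/2 - 14·4²/3 - 14·(8/5)³/(6·4) = -4032/125 kN·m
Load 3 — uniform load w=5 kN/m over full span:
  M_3 = -w(L-x)²/2 = -5·(4-(8/5))²/2 = -72/5 kN·m
Superposition: M = Σ M_i = -5832/125 kN·m ≈ -46.656000 kN·m

M(8/5) = -5832/125 kN·m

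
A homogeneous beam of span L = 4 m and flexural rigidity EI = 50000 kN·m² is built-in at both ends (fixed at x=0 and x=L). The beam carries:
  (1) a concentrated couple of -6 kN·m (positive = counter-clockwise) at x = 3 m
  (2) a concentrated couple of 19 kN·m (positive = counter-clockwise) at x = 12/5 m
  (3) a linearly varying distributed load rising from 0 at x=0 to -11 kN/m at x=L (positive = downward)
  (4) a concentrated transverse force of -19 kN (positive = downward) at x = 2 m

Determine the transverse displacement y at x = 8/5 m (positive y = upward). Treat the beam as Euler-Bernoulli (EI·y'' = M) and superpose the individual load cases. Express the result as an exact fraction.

y(8/5) = 82661/585937500 m

Load 1 — applied couple M₀=-6 kN·m at a=3 m (b=L-a=1):
  y_1 = (R_Ax³/6 - M_Ax²/2)/EI  [x≤a] with R_A=-27/16, M_A=-15/8 = ((-27/16)·(8/5)³/6 - (-15/8)·(8/5)²/2)/50000 = 39/1562500 m
Load 2 — applied couple M₀=19 kN·m at a=12/5 m (b=L-a=8/5):
  y_2 = (R_Ax³/6 - M_Ax²/2)/EI  [x≤a] with R_A=171/25, M_A=152/25 = ((171/25)·(8/5)³/6 - (152/25)·(8/5)²/2)/50000 = -608/9765625 m
Load 3 — triangular load w₀=-11 kN/m (0→w₀ over full span):
  y_3 = -w₀x²(L-x)²(x+2L)/(120LEI) = -(-11)·(8/5)²·(4-(8/5))²·((8/5)+2·4)/(120·4·50000) = 3168/48828125 m
Load 4 — point force P=-19 kN at a=2 m (b=L-a=2):
  y_4 = -Pb²x²(3aL-(3a+b)x)/(6L³EI)  [x≤a] = -(-19)·2²·(8/5)²·(3·2·4-(3·2+2)·(8/5))/(6·4³·50000) = 133/1171875 m
Superposition: y = Σ y_i = 82661/585937500 m ≈ 0.000141 m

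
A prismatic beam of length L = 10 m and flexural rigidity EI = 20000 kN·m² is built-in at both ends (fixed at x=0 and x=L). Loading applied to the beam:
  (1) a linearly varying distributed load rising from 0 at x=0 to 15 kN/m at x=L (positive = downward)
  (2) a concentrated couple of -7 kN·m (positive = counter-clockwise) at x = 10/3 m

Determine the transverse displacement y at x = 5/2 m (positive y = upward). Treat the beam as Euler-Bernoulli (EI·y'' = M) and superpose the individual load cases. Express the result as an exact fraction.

y(5/2) = -18673/3686400 m

Load 1 — triangular load w₀=15 kN/m (0→w₀ over full span):
  y_1 = -w₀x²(L-x)²(x+2L)/(120LEI) = -15·(5/2)²·(10-(5/2))²·((5/2)+2·10)/(120·10·20000) = -81/16384 m
Load 2 — applied couple M₀=-7 kN·m at a=10/3 m (b=L-a=20/3):
  y_2 = (R_Ax³/6 - M_Ax²/2)/EI  [x≤a] with R_A=-14/15, M_A=0 = ((-14/15)·(5/2)³/6 - 0·(5/2)²/2)/20000 = -7/57600 m
Superposition: y = Σ y_i = -18673/3686400 m ≈ -0.005065 m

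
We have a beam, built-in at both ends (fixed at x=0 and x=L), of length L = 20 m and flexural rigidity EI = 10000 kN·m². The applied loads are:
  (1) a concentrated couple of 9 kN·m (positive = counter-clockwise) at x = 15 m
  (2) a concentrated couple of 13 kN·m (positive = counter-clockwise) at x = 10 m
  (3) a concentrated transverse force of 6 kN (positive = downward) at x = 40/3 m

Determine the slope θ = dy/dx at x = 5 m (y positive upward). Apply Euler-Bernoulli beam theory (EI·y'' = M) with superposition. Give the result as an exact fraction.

θ(5) = -471/128000 rad

Load 1 — applied couple M₀=9 kN·m at a=15 m (b=L-a=5):
  θ_1 = (R_Ax²/2 - M_Ax)/EI  [x≤a] with R_A=81/160, M_A=45/16 = ((81/160)·5²/2 - (45/16)·5)/10000 = -99/128000 rad
Load 2 — applied couple M₀=13 kN·m at a=10 m (b=L-a=10):
  θ_2 = (R_Ax²/2 - M_Ax)/EI  [x≤a] with R_A=39/40, M_A=13/4 = ((39/40)·5²/2 - (13/4)·5)/10000 = -13/32000 rad
Load 3 — point force P=6 kN at a=40/3 m (b=L-a=20/3):
  θ_3 = -Pb²x(2aL-(3a+b)x)/(2L³EI)  [x≤a] = -6·(20/3)²·5·(2·(40/3)·20-(3·(40/3)+(20/3))·5)/(2·20³·10000) = -1/400 rad
Superposition: θ = Σ θ_i = -471/128000 rad ≈ -0.003680 rad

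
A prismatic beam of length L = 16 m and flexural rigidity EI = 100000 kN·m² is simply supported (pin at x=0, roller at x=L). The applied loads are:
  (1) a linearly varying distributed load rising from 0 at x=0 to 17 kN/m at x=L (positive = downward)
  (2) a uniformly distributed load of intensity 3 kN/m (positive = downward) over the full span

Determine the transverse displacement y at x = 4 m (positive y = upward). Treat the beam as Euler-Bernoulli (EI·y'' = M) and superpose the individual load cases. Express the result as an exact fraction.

Load 1 — triangular load w₀=17 kN/m (0→w₀ over full span):
  y_1 = -w₀x(7L⁴-10L²x²+3x⁴)/(360LEI) = -17·4·(7·16⁴-10·16²·4²+3·4⁴)/(360·16·100000) = -1853/37500 m
Load 2 — uniform load w=3 kN/m over full span:
  y_2 = -wx(L³-2Lx²+x³)/(24EI) = -3·4·(16³-2·16·4²+4³)/(24·100000) = -57/3125 m
Superposition: y = Σ y_i = -2537/37500 m ≈ -0.067653 m

y(4) = -2537/37500 m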